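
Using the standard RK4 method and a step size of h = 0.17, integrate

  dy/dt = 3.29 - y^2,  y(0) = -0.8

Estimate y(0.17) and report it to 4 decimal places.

RK4: k1 = f(t_n, y_n); k2 = f(t_n + h/2, y_n + (h/2)·k1); k3 = f(t_n + h/2, y_n + (h/2)·k2); k4 = f(t_n + h, y_n + h·k3); y_{n+1} = y_n + (h/6)·(k1 + 2k2 + 2k3 + k4).
t=0.000000, y=-0.800000:
  k1 = f(0.000000, -0.800000) = 2.650000
  k2 = f(0.085000, -0.574750) = 2.959662
  k3 = f(0.085000, -0.548429) = 2.989226
  k4 = f(0.170000, -0.291832) = 3.204834
  y ← -0.800000 + (0.17/6)·(k1 + 2k2 + 2k3 + k4) = -0.297009
y(0.17) ≈ -0.2970

-0.2970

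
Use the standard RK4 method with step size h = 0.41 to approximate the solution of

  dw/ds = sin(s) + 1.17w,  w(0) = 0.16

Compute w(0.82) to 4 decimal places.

RK4: k1 = f(s_n, w_n); k2 = f(s_n + h/2, w_n + (h/2)·k1); k3 = f(s_n + h/2, w_n + (h/2)·k2); k4 = f(s_n + h, w_n + h·k3); w_{n+1} = w_n + (h/6)·(k1 + 2k2 + 2k3 + k4).
s=0.000000, w=0.160000:
  k1 = f(0.000000, 0.160000) = 0.187200
  k2 = f(0.205000, 0.198376) = 0.435667
  k3 = f(0.205000, 0.249312) = 0.495262
  k4 = f(0.410000, 0.363057) = 0.823386
  w ← 0.160000 + (0.41/6)·(k1 + 2k2 + 2k3 + k4) = 0.356284
s=0.410000, w=0.356284:
  k1 = f(0.410000, 0.356284) = 0.815461
  k2 = f(0.615000, 0.523453) = 1.189399
  k3 = f(0.615000, 0.600110) = 1.279088
  k4 = f(0.820000, 0.880710) = 1.761576
  w ← 0.356284 + (0.41/6)·(k1 + 2k2 + 2k3 + k4) = 0.869741
w(0.82) ≈ 0.8697

0.8697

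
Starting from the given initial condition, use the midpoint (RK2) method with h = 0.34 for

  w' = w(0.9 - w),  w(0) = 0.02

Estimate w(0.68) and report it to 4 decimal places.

0.0360

Midpoint: k1 = f(x_n, w_n); k2 = f(x_n + h/2, w_n + (h/2)·k1); w_{n+1} = w_n + h·k2.
x=0.000000, w=0.020000:
  k1 = f(0.000000, 0.020000) = 0.017600
  k2 = f(0.170000, 0.022992) = 0.020164
  w ← 0.020000 + 0.34·0.020164 = 0.026856
x=0.340000, w=0.026856:
  k1 = f(0.340000, 0.026856) = 0.023449
  k2 = f(0.510000, 0.030842) = 0.026807
  w ← 0.026856 + 0.34·0.026807 = 0.035970
w(0.68) ≈ 0.0360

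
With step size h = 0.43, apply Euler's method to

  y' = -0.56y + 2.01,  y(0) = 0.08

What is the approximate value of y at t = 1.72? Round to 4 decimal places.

Euler: y_{n+1} = y_n + h·f(t_n, y_n).
t=0.000000, y=0.080000: f=1.965200 → y ← 0.080000 + 0.43·1.965200 = 0.925036
t=0.430000, y=0.925036: f=1.491980 → y ← 0.925036 + 0.43·1.491980 = 1.566587
t=0.860000, y=1.566587: f=1.132711 → y ← 1.566587 + 0.43·1.132711 = 2.053653
t=1.290000, y=2.053653: f=0.859954 → y ← 2.053653 + 0.43·0.859954 = 2.423433
y(1.72) ≈ 2.4234

2.4234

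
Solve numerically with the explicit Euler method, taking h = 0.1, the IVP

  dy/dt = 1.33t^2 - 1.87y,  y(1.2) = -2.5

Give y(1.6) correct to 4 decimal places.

-0.3295

Euler: y_{n+1} = y_n + h·f(t_n, y_n).
t=1.200000, y=-2.500000: f=6.590200 → y ← -2.500000 + 0.1·6.590200 = -1.840980
t=1.300000, y=-1.840980: f=5.690333 → y ← -1.840980 + 0.1·5.690333 = -1.271947
t=1.400000, y=-1.271947: f=4.985340 → y ← -1.271947 + 0.1·4.985340 = -0.773413
t=1.500000, y=-0.773413: f=4.438782 → y ← -0.773413 + 0.1·4.438782 = -0.329535
y(1.6) ≈ -0.3295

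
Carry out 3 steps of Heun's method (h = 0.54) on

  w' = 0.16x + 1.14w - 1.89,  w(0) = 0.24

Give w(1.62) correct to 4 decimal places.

Heun: k1 = f(x_n, w_n); k2 = f(x_n + h, w_n + h·k1); w_{n+1} = w_n + (h/2)·(k1 + k2).
x=0.000000, w=0.240000:
  k1 = f(0.000000, 0.240000) = -1.616400
  k2 = f(0.540000, -0.632856) = -2.525056
  w ← 0.240000 + (0.54/2)·(-1.616400 + (-2.525056)) = -0.878193
x=0.540000, w=-0.878193:
  k1 = f(0.540000, -0.878193) = -2.804740
  k2 = f(1.080000, -2.392753) = -4.444938
  w ← -0.878193 + (0.54/2)·(-2.804740 + (-4.444938)) = -2.835606
x=1.080000, w=-2.835606:
  k1 = f(1.080000, -2.835606) = -4.949791
  k2 = f(1.620000, -5.508493) = -7.910482
  w ← -2.835606 + (0.54/2)·(-4.949791 + (-7.910482)) = -6.307880
w(1.62) ≈ -6.3079

-6.3079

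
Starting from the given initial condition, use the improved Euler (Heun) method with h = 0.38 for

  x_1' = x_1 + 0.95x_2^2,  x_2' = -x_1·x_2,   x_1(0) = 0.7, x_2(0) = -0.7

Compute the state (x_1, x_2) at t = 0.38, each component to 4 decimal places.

Heun on (x_1,x_2): k1 = f(t_n, state_n); k2 = f(t_n + h, state_n + h·k1); state_{n+1} = state_n + (h/2)·(k1 + k2).
0.000000: (0.700000, -0.700000)
  k1 = (1.165500, 0.490000)
  predictor → (1.142890, -0.513800)
  k2 = (1.393681, 0.587217)
  → (1.186244, -0.495329)
(x_1(0.38), x_2(0.38)) ≈ (1.1862, -0.4953)

1.1862, -0.4953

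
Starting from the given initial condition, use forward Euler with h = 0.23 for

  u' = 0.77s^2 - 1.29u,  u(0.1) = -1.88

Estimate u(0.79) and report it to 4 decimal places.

Euler: u_{n+1} = u_n + h·f(s_n, u_n).
s=0.100000, u=-1.880000: f=2.432900 → u ← -1.880000 + 0.23·2.432900 = -1.320433
s=0.330000, u=-1.320433: f=1.787212 → u ← -1.320433 + 0.23·1.787212 = -0.909374
s=0.560000, u=-0.909374: f=1.414565 → u ← -0.909374 + 0.23·1.414565 = -0.584024
u(0.79) ≈ -0.5840

-0.5840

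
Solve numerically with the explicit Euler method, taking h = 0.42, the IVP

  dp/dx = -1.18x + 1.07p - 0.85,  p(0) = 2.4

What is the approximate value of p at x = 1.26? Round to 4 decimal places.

Euler: p_{n+1} = p_n + h·f(x_n, p_n).
x=0.000000, p=2.400000: f=1.718000 → p ← 2.400000 + 0.42·1.718000 = 3.121560
x=0.420000, p=3.121560: f=1.994469 → p ← 3.121560 + 0.42·1.994469 = 3.959237
x=0.840000, p=3.959237: f=2.395184 → p ← 3.959237 + 0.42·2.395184 = 4.965214
p(1.26) ≈ 4.9652

4.9652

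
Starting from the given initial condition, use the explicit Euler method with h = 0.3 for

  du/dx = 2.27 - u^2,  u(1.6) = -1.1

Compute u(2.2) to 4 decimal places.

-0.2845

Euler: u_{n+1} = u_n + h·f(x_n, u_n).
x=1.600000, u=-1.100000: f=1.060000 → u ← -1.100000 + 0.3·1.060000 = -0.782000
x=1.900000, u=-0.782000: f=1.658476 → u ← -0.782000 + 0.3·1.658476 = -0.284457
u(2.2) ≈ -0.2845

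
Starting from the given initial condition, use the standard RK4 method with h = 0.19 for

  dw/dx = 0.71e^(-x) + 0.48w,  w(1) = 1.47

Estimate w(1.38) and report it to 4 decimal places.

RK4: k1 = f(x_n, w_n); k2 = f(x_n + h/2, w_n + (h/2)·k1); k3 = f(x_n + h/2, w_n + (h/2)·k2); k4 = f(x_n + h, w_n + h·k3); w_{n+1} = w_n + (h/6)·(k1 + 2k2 + 2k3 + k4).
x=1.000000, w=1.470000:
  k1 = f(1.000000, 1.470000) = 0.966794
  k2 = f(1.095000, 1.561845) = 0.987209
  k3 = f(1.095000, 1.563785) = 0.988140
  k4 = f(1.190000, 1.657747) = 1.011715
  w ← 1.470000 + (0.19/6)·(k1 + 2k2 + 2k3 + k4) = 1.657758
x=1.190000, w=1.657758:
  k1 = f(1.190000, 1.657758) = 1.011721
  k2 = f(1.285000, 1.753872) = 1.038280
  k3 = f(1.285000, 1.756395) = 1.039491
  k4 = f(1.380000, 1.855262) = 1.069146
  w ← 1.657758 + (0.19/6)·(k1 + 2k2 + 2k3 + k4) = 1.855245
w(1.38) ≈ 1.8552

1.8552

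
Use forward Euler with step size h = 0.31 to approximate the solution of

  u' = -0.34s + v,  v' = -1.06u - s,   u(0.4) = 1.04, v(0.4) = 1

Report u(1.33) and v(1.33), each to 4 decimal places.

Euler on (u,v): u_{n+1} = u_n + h·u', v_{n+1} = v_n + h·v'.
0.400000: (1.040000, 1.000000); f=(0.864000, -1.502400) → (1.307840, 0.534256)
0.710000: (1.307840, 0.534256); f=(0.292856, -2.096310) → (1.398625, -0.115600)
1.020000: (1.398625, -0.115600); f=(-0.462400, -2.502543) → (1.255281, -0.891389)
(u(1.33), v(1.33)) ≈ (1.2553, -0.8914)

1.2553, -0.8914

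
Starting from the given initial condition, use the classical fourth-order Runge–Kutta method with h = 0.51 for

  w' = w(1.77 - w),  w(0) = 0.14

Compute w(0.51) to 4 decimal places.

0.3090

RK4: k1 = f(t_n, w_n); k2 = f(t_n + h/2, w_n + (h/2)·k1); k3 = f(t_n + h/2, w_n + (h/2)·k2); k4 = f(t_n + h, w_n + h·k3); w_{n+1} = w_n + (h/6)·(k1 + 2k2 + 2k3 + k4).
t=0.000000, w=0.140000:
  k1 = f(0.000000, 0.140000) = 0.228200
  k2 = f(0.255000, 0.198191) = 0.311518
  k3 = f(0.255000, 0.219437) = 0.340251
  k4 = f(0.510000, 0.313528) = 0.456645
  w ← 0.140000 + (0.51/6)·(k1 + 2k2 + 2k3 + k4) = 0.309013
w(0.51) ≈ 0.3090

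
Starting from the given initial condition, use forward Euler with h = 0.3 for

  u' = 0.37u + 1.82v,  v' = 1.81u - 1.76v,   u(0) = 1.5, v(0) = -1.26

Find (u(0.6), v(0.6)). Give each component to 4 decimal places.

1.2072, 0.6351

Euler on (u,v): u_{n+1} = u_n + h·u', v_{n+1} = v_n + h·v'.
0.000000: (1.500000, -1.260000); f=(-1.738200, 4.932600) → (0.978540, 0.219780)
0.300000: (0.978540, 0.219780); f=(0.762059, 1.384345) → (1.207158, 0.635083)
(u(0.6), v(0.6)) ≈ (1.2072, 0.6351)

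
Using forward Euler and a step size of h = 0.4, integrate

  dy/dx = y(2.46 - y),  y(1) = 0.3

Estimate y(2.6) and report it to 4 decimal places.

2.1256

Euler: y_{n+1} = y_n + h·f(x_n, y_n).
x=1.000000, y=0.300000: f=0.648000 → y ← 0.300000 + 0.4·0.648000 = 0.559200
x=1.400000, y=0.559200: f=1.062927 → y ← 0.559200 + 0.4·1.062927 = 0.984371
x=1.800000, y=0.984371: f=1.452566 → y ← 0.984371 + 0.4·1.452566 = 1.565397
x=2.200000, y=1.565397: f=1.400409 → y ← 1.565397 + 0.4·1.400409 = 2.125561
y(2.6) ≈ 2.1256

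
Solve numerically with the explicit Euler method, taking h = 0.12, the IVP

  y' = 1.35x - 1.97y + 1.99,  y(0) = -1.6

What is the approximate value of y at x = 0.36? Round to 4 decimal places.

-0.0983

Euler: y_{n+1} = y_n + h·f(x_n, y_n).
x=0.000000, y=-1.600000: f=5.142000 → y ← -1.600000 + 0.12·5.142000 = -0.982960
x=0.120000, y=-0.982960: f=4.088431 → y ← -0.982960 + 0.12·4.088431 = -0.492348
x=0.240000, y=-0.492348: f=3.283926 → y ← -0.492348 + 0.12·3.283926 = -0.098277
y(0.36) ≈ -0.0983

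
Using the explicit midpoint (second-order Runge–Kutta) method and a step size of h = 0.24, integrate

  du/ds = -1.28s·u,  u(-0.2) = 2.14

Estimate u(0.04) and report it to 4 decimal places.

2.1942

Midpoint: k1 = f(s_n, u_n); k2 = f(s_n + h/2, u_n + (h/2)·k1); u_{n+1} = u_n + h·k2.
s=-0.200000, u=2.140000:
  k1 = f(-0.200000, 2.140000) = 0.547840
  k2 = f(-0.080000, 2.205741) = 0.225868
  u ← 2.140000 + 0.24·0.225868 = 2.194208
u(0.04) ≈ 2.1942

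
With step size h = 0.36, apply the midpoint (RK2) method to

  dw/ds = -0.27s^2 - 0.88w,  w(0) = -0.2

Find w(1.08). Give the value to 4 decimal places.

-0.1707

Midpoint: k1 = f(s_n, w_n); k2 = f(s_n + h/2, w_n + (h/2)·k1); w_{n+1} = w_n + h·k2.
s=0.000000, w=-0.200000:
  k1 = f(0.000000, -0.200000) = 0.176000
  k2 = f(0.180000, -0.168320) = 0.139374
  w ← -0.200000 + 0.36·0.139374 = -0.149826
s=0.360000, w=-0.149826:
  k1 = f(0.360000, -0.149826) = 0.096854
  k2 = f(0.540000, -0.132392) = 0.037773
  w ← -0.149826 + 0.36·0.037773 = -0.136227
s=0.720000, w=-0.136227:
  k1 = f(0.720000, -0.136227) = -0.020088
  k2 = f(0.900000, -0.139843) = -0.095638
  w ← -0.136227 + 0.36·(-0.095638) = -0.170657
w(1.08) ≈ -0.1707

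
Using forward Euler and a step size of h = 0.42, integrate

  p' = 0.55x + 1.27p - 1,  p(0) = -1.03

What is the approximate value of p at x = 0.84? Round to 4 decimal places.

-3.3889

Euler: p_{n+1} = p_n + h·f(x_n, p_n).
x=0.000000, p=-1.030000: f=-2.308100 → p ← -1.030000 + 0.42·(-2.308100) = -1.999402
x=0.420000, p=-1.999402: f=-3.308241 → p ← -1.999402 + 0.42·(-3.308241) = -3.388863
p(0.84) ≈ -3.3889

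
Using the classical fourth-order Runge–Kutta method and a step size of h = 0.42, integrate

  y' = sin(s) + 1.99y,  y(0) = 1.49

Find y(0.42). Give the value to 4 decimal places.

RK4: k1 = f(s_n, y_n); k2 = f(s_n + h/2, y_n + (h/2)·k1); k3 = f(s_n + h/2, y_n + (h/2)·k2); k4 = f(s_n + h, y_n + h·k3); y_{n+1} = y_n + (h/6)·(k1 + 2k2 + 2k3 + k4).
s=0.000000, y=1.490000:
  k1 = f(0.000000, 1.490000) = 2.965100
  k2 = f(0.210000, 2.112671) = 4.412675
  k3 = f(0.210000, 2.416662) = 5.017617
  k4 = f(0.420000, 3.597399) = 7.566585
  y ← 1.490000 + (0.42/6)·(k1 + 2k2 + 2k3 + k4) = 3.547459
y(0.42) ≈ 3.5475

3.5475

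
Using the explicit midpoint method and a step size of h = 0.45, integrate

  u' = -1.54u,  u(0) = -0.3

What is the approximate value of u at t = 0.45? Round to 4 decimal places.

-0.1641

Midpoint: k1 = f(t_n, u_n); k2 = f(t_n + h/2, u_n + (h/2)·k1); u_{n+1} = u_n + h·k2.
t=0.000000, u=-0.300000:
  k1 = f(0.000000, -0.300000) = 0.462000
  k2 = f(0.225000, -0.196050) = 0.301917
  u ← -0.300000 + 0.45·0.301917 = -0.164137
u(0.45) ≈ -0.1641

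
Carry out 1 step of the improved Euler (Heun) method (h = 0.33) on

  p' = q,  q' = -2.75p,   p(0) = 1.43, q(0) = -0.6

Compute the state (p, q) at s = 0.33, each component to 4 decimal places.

1.0179, -1.8079

Heun on (p,q): k1 = f(s_n, state_n); k2 = f(s_n + h, state_n + h·k1); state_{n+1} = state_n + (h/2)·(k1 + k2).
0.000000: (1.430000, -0.600000)
  k1 = (-0.600000, -3.932500)
  predictor → (1.232000, -1.897725)
  k2 = (-1.897725, -3.388000)
  → (1.017875, -1.807882)
(p(0.33), q(0.33)) ≈ (1.0179, -1.8079)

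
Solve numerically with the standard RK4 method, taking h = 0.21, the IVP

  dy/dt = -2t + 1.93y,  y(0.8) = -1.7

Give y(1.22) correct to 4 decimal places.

-5.0940

RK4: k1 = f(t_n, y_n); k2 = f(t_n + h/2, y_n + (h/2)·k1); k3 = f(t_n + h/2, y_n + (h/2)·k2); k4 = f(t_n + h, y_n + h·k3); y_{n+1} = y_n + (h/6)·(k1 + 2k2 + 2k3 + k4).
t=0.800000, y=-1.700000:
  k1 = f(0.800000, -1.700000) = -4.881000
  k2 = f(0.905000, -2.212505) = -6.080135
  k3 = f(0.905000, -2.338414) = -6.323139
  k4 = f(1.010000, -3.027859) = -7.863768
  y ← -1.700000 + (0.21/6)·(k1 + 2k2 + 2k3 + k4) = -3.014296
t=1.010000, y=-3.014296:
  k1 = f(1.010000, -3.014296) = -7.837591
  k2 = f(1.115000, -3.837243) = -9.635879
  k3 = f(1.115000, -4.026063) = -10.000302
  k4 = f(1.220000, -5.114360) = -12.310714
  y ← -3.014296 + (0.21/6)·(k1 + 2k2 + 2k3 + k4) = -5.094019
y(1.22) ≈ -5.0940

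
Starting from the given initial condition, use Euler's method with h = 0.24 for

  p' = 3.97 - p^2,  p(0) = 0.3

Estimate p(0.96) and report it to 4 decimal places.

1.9918

Euler: p_{n+1} = p_n + h·f(x_n, p_n).
x=0.000000, p=0.300000: f=3.880000 → p ← 0.300000 + 0.24·3.880000 = 1.231200
x=0.240000, p=1.231200: f=2.454147 → p ← 1.231200 + 0.24·2.454147 = 1.820195
x=0.480000, p=1.820195: f=0.656890 → p ← 1.820195 + 0.24·0.656890 = 1.977849
x=0.720000, p=1.977849: f=0.058115 → p ← 1.977849 + 0.24·0.058115 = 1.991796
p(0.96) ≈ 1.9918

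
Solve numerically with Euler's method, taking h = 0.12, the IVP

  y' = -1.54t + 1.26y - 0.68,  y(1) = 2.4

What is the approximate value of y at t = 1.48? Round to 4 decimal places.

Euler: y_{n+1} = y_n + h·f(t_n, y_n).
t=1.000000, y=2.400000: f=0.804000 → y ← 2.400000 + 0.12·0.804000 = 2.496480
t=1.120000, y=2.496480: f=0.740765 → y ← 2.496480 + 0.12·0.740765 = 2.585372
t=1.240000, y=2.585372: f=0.667968 → y ← 2.585372 + 0.12·0.667968 = 2.665528
t=1.360000, y=2.665528: f=0.584165 → y ← 2.665528 + 0.12·0.584165 = 2.735628
y(1.48) ≈ 2.7356

2.7356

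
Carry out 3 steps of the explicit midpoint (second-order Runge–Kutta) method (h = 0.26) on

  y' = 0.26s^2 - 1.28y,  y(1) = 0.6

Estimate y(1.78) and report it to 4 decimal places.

0.5051

Midpoint: k1 = f(s_n, y_n); k2 = f(s_n + h/2, y_n + (h/2)·k1); y_{n+1} = y_n + h·k2.
s=1.000000, y=0.600000:
  k1 = f(1.000000, 0.600000) = -0.508000
  k2 = f(1.130000, 0.533960) = -0.351475
  y ← 0.600000 + 0.26·(-0.351475) = 0.508617
s=1.260000, y=0.508617:
  k1 = f(1.260000, 0.508617) = -0.238253
  k2 = f(1.390000, 0.477644) = -0.109038
  y ← 0.508617 + 0.26·(-0.109038) = 0.480267
s=1.520000, y=0.480267:
  k1 = f(1.520000, 0.480267) = -0.014037
  k2 = f(1.650000, 0.478442) = 0.095444
  y ← 0.480267 + 0.26·0.095444 = 0.505082
y(1.78) ≈ 0.5051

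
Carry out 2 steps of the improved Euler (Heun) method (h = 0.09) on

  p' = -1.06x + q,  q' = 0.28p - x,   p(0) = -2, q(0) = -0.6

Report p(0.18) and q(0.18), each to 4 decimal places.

Heun on (p,q): k1 = f(x_n, state_n); k2 = f(x_n + h, state_n + h·k1); state_{n+1} = state_n + (h/2)·(k1 + k2).
0.000000: (-2.000000, -0.600000)
  k1 = (-0.600000, -0.560000)
  predictor → (-2.054000, -0.650400)
  k2 = (-0.745800, -0.665120)
  → (-2.060561, -0.655130)
0.090000: (-2.060561, -0.655130)
  k1 = (-0.750530, -0.666957)
  predictor → (-2.128109, -0.715157)
  k2 = (-0.905957, -0.775870)
  → (-2.135103, -0.720058)
(p(0.18), q(0.18)) ≈ (-2.1351, -0.7201)

-2.1351, -0.7201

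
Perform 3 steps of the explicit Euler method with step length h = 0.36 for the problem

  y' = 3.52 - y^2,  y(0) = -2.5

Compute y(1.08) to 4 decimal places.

Euler: y_{n+1} = y_n + h·f(t_n, y_n).
t=0.000000, y=-2.500000: f=-2.730000 → y ← -2.500000 + 0.36·(-2.730000) = -3.482800
t=0.360000, y=-3.482800: f=-8.609896 → y ← -3.482800 + 0.36·(-8.609896) = -6.582363
t=0.720000, y=-6.582363: f=-39.807496 → y ← -6.582363 + 0.36·(-39.807496) = -20.913061
y(1.08) ≈ -20.9131

-20.9131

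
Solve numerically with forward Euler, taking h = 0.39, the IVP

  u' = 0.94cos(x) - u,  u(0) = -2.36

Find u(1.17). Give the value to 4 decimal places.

Euler: u_{n+1} = u_n + h·f(x_n, u_n).
x=0.000000, u=-2.360000: f=3.300000 → u ← -2.360000 + 0.39·3.300000 = -1.073000
x=0.390000, u=-1.073000: f=1.942415 → u ← -1.073000 + 0.39·1.942415 = -0.315458
x=0.780000, u=-0.315458: f=0.983717 → u ← -0.315458 + 0.39·0.983717 = 0.068191
u(1.17) ≈ 0.0682

0.0682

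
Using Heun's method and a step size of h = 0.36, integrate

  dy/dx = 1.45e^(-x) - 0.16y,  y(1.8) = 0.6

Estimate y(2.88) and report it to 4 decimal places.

Heun: k1 = f(x_n, y_n); k2 = f(x_n + h, y_n + h·k1); y_{n+1} = y_n + (h/2)·(k1 + k2).
x=1.800000, y=0.600000:
  k1 = f(1.800000, 0.600000) = 0.143683
  k2 = f(2.160000, 0.651726) = 0.062945
  y ← 0.600000 + (0.36/2)·(0.143683 + 0.062945) = 0.637193
x=2.160000, y=0.637193:
  k1 = f(2.160000, 0.637193) = 0.065271
  k2 = f(2.520000, 0.660691) = 0.010956
  y ← 0.637193 + (0.36/2)·(0.065271 + 0.010956) = 0.650914
x=2.520000, y=0.650914:
  k1 = f(2.520000, 0.650914) = 0.012520
  k2 = f(2.880000, 0.655421) = -0.023472
  y ← 0.650914 + (0.36/2)·(0.012520 + (-0.023472)) = 0.648943
y(2.88) ≈ 0.6489

0.6489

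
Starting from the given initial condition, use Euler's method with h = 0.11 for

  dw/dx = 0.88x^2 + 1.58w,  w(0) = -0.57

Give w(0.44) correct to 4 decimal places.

Euler: w_{n+1} = w_n + h·f(x_n, w_n).
x=0.000000, w=-0.570000: f=-0.900600 → w ← -0.570000 + 0.11·(-0.900600) = -0.669066
x=0.110000, w=-0.669066: f=-1.046476 → w ← -0.669066 + 0.11·(-1.046476) = -0.784178
x=0.220000, w=-0.784178: f=-1.196410 → w ← -0.784178 + 0.11·(-1.196410) = -0.915783
x=0.330000, w=-0.915783: f=-1.351106 → w ← -0.915783 + 0.11·(-1.351106) = -1.064405
w(0.44) ≈ -1.0644

-1.0644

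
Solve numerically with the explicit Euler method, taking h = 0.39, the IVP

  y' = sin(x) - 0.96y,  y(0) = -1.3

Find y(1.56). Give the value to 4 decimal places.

0.3896

Euler: y_{n+1} = y_n + h·f(x_n, y_n).
x=0.000000, y=-1.300000: f=1.248000 → y ← -1.300000 + 0.39·1.248000 = -0.813280
x=0.390000, y=-0.813280: f=1.160937 → y ← -0.813280 + 0.39·1.160937 = -0.360514
x=0.780000, y=-0.360514: f=1.049373 → y ← -0.360514 + 0.39·1.049373 = 0.048741
x=1.170000, y=0.048741: f=0.873959 → y ← 0.048741 + 0.39·0.873959 = 0.389585
y(1.56) ≈ 0.3896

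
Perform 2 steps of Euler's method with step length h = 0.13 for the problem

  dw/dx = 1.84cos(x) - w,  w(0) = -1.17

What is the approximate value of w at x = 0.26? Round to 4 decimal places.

Euler: w_{n+1} = w_n + h·f(x_n, w_n).
x=0.000000, w=-1.170000: f=3.010000 → w ← -1.170000 + 0.13·3.010000 = -0.778700
x=0.130000, w=-0.778700: f=2.603174 → w ← -0.778700 + 0.13·2.603174 = -0.440287
w(0.26) ≈ -0.4403

-0.4403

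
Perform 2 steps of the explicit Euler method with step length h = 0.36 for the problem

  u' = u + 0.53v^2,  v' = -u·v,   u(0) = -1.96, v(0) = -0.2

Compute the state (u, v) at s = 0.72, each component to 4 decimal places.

-3.5926, -0.6675

Euler on (u,v): u_{n+1} = u_n + h·u', v_{n+1} = v_n + h·v'.
0.000000: (-1.960000, -0.200000); f=(-1.938800, -0.392000) → (-2.657968, -0.341120)
0.360000: (-2.657968, -0.341120); f=(-2.596296, -0.906686) → (-3.592634, -0.667527)
(u(0.72), v(0.72)) ≈ (-3.5926, -0.6675)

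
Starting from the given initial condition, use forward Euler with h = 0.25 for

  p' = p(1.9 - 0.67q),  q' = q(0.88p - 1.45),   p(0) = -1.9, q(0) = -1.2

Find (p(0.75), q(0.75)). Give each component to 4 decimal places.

Euler on (p,q): p_{n+1} = p_n + h·p', q_{n+1} = q_n + h·q'.
0.000000: (-1.900000, -1.200000); f=(-5.137600, 3.746400) → (-3.184400, -0.263400)
0.250000: (-3.184400, -0.263400); f=(-6.612337, 1.120048) → (-4.837484, 0.016612)
0.500000: (-4.837484, 0.016612); f=(-9.137378, -0.094805) → (-7.121829, -0.007089)
(p(0.75), q(0.75)) ≈ (-7.1218, -0.0071)

-7.1218, -0.0071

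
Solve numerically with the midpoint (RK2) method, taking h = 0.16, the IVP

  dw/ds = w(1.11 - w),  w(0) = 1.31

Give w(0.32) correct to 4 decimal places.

Midpoint: k1 = f(s_n, w_n); k2 = f(s_n + h/2, w_n + (h/2)·k1); w_{n+1} = w_n + h·k2.
s=0.000000, w=1.310000:
  k1 = f(0.000000, 1.310000) = -0.262000
  k2 = f(0.080000, 1.289040) = -0.230790
  w ← 1.310000 + 0.16·(-0.230790) = 1.273074
s=0.160000, w=1.273074:
  k1 = f(0.160000, 1.273074) = -0.207605
  k2 = f(0.240000, 1.256465) = -0.184029
  w ← 1.273074 + 0.16·(-0.184029) = 1.243629
w(0.32) ≈ 1.2436

1.2436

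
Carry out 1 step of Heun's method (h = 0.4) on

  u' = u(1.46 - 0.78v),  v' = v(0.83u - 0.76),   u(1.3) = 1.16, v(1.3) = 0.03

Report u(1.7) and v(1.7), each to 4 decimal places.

2.0174, 0.0361

Heun on (u,v): k1 = f(t_n, state_n); k2 = f(t_n + h, state_n + h·k1); state_{n+1} = state_n + (h/2)·(k1 + k2).
1.300000: (1.160000, 0.030000)
  k1 = (1.666456, 0.006084)
  predictor → (1.826582, 0.032434)
  k2 = (2.620601, 0.024522)
  → (2.017411, 0.036121)
(u(1.7), v(1.7)) ≈ (2.0174, 0.0361)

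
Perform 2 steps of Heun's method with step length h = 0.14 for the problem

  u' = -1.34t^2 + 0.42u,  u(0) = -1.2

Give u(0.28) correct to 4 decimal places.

-1.3609

Heun: k1 = f(t_n, u_n); k2 = f(t_n + h, u_n + h·k1); u_{n+1} = u_n + (h/2)·(k1 + k2).
t=0.000000, u=-1.200000:
  k1 = f(0.000000, -1.200000) = -0.504000
  k2 = f(0.140000, -1.270560) = -0.559899
  u ← -1.200000 + (0.14/2)·(-0.504000 + (-0.559899)) = -1.274473
t=0.140000, u=-1.274473:
  k1 = f(0.140000, -1.274473) = -0.561543
  k2 = f(0.280000, -1.353089) = -0.673353
  u ← -1.274473 + (0.14/2)·(-0.561543 + (-0.673353)) = -1.360916
u(0.28) ≈ -1.3609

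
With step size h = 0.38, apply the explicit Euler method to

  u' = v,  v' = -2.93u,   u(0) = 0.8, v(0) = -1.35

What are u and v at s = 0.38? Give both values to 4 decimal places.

Euler on (u,v): u_{n+1} = u_n + h·u', v_{n+1} = v_n + h·v'.
0.000000: (0.800000, -1.350000); f=(-1.350000, -2.344000) → (0.287000, -2.240720)
(u(0.38), v(0.38)) ≈ (0.2870, -2.2407)

0.2870, -2.2407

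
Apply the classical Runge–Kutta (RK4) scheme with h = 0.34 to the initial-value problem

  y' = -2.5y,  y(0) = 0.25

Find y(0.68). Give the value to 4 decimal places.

0.0464

RK4: k1 = f(x_n, y_n); k2 = f(x_n + h/2, y_n + (h/2)·k1); k3 = f(x_n + h/2, y_n + (h/2)·k2); k4 = f(x_n + h, y_n + h·k3); y_{n+1} = y_n + (h/6)·(k1 + 2k2 + 2k3 + k4).
x=0.000000, y=0.250000:
  k1 = f(0.000000, 0.250000) = -0.625000
  k2 = f(0.170000, 0.143750) = -0.359375
  k3 = f(0.170000, 0.188906) = -0.472266
  k4 = f(0.340000, 0.089430) = -0.223574
  y ← 0.250000 + (0.34/6)·(k1 + 2k2 + 2k3 + k4) = 0.107662
x=0.340000, y=0.107662:
  k1 = f(0.340000, 0.107662) = -0.269154
  k2 = f(0.510000, 0.061905) = -0.154763
  k3 = f(0.510000, 0.081352) = -0.203379
  k4 = f(0.680000, 0.038513) = -0.096281
  y ← 0.107662 + (0.34/6)·(k1 + 2k2 + 2k3 + k4) = 0.046364
y(0.68) ≈ 0.0464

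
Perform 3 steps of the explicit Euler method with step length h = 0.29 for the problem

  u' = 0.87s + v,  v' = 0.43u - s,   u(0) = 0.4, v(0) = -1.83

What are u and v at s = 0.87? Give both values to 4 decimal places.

-0.9728, -2.1203

Euler on (u,v): u_{n+1} = u_n + h·u', v_{n+1} = v_n + h·v'.
0.000000: (0.400000, -1.830000); f=(-1.830000, 0.172000) → (-0.130700, -1.780120)
0.290000: (-0.130700, -1.780120); f=(-1.527820, -0.346201) → (-0.573768, -1.880518)
0.580000: (-0.573768, -1.880518); f=(-1.375918, -0.826720) → (-0.972784, -2.120267)
(u(0.87), v(0.87)) ≈ (-0.9728, -2.1203)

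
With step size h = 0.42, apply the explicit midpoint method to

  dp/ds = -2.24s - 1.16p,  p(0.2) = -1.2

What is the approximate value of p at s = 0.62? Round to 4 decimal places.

-1.0977

Midpoint: k1 = f(s_n, p_n); k2 = f(s_n + h/2, p_n + (h/2)·k1); p_{n+1} = p_n + h·k2.
s=0.200000, p=-1.200000:
  k1 = f(0.200000, -1.200000) = 0.944000
  k2 = f(0.410000, -1.001760) = 0.243642
  p ← -1.200000 + 0.42·0.243642 = -1.097671
p(0.62) ≈ -1.0977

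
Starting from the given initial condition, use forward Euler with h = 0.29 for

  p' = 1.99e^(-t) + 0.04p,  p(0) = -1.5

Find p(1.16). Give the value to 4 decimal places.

Euler: p_{n+1} = p_n + h·f(t_n, p_n).
t=0.000000, p=-1.500000: f=1.930000 → p ← -1.500000 + 0.29·1.930000 = -0.940300
t=0.290000, p=-0.940300: f=1.451432 → p ← -0.940300 + 0.29·1.451432 = -0.519385
t=0.580000, p=-0.519385: f=1.093422 → p ← -0.519385 + 0.29·1.093422 = -0.202292
t=0.870000, p=-0.202292: f=0.825622 → p ← -0.202292 + 0.29·0.825622 = 0.037138
p(1.16) ≈ 0.0371

0.0371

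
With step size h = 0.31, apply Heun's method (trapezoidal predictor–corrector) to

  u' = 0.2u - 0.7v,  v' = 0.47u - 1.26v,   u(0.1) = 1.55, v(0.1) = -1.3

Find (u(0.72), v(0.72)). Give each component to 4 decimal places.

Heun on (u,v): k1 = f(x_n, state_n); k2 = f(x_n + h, state_n + h·k1); state_{n+1} = state_n + (h/2)·(k1 + k2).
0.100000: (1.550000, -1.300000)
  k1 = (1.220000, 2.366500)
  predictor → (1.928200, -0.566385)
  k2 = (0.782109, 1.619899)
  → (1.860327, -0.682108)
0.410000: (1.860327, -0.682108)
  k1 = (0.849541, 1.733810)
  predictor → (2.123685, -0.144627)
  k2 = (0.525976, 1.180362)
  → (2.073532, -0.230412)
(u(0.72), v(0.72)) ≈ (2.0735, -0.2304)

2.0735, -0.2304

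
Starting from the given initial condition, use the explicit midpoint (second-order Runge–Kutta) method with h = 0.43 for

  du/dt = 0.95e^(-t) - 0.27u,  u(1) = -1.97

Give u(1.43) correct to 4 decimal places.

Midpoint: k1 = f(t_n, u_n); k2 = f(t_n + h/2, u_n + (h/2)·k1); u_{n+1} = u_n + h·k2.
t=1.000000, u=-1.970000:
  k1 = f(1.000000, -1.970000) = 0.881385
  k2 = f(1.215000, -1.780502) = 0.762610
  u ← -1.970000 + 0.43·0.762610 = -1.642078
u(1.43) ≈ -1.6421

-1.6421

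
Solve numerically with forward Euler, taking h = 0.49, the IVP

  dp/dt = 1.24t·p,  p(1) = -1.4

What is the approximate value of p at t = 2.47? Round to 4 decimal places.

-9.4471

Euler: p_{n+1} = p_n + h·f(t_n, p_n).
t=1.000000, p=-1.400000: f=-1.736000 → p ← -1.400000 + 0.49·(-1.736000) = -2.250640
t=1.490000, p=-2.250640: f=-4.158282 → p ← -2.250640 + 0.49·(-4.158282) = -4.288198
t=1.980000, p=-4.288198: f=-10.528385 → p ← -4.288198 + 0.49·(-10.528385) = -9.447107
p(2.47) ≈ -9.4471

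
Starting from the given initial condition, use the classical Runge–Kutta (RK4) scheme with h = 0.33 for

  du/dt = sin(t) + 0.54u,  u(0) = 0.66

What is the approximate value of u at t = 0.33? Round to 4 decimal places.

RK4: k1 = f(t_n, u_n); k2 = f(t_n + h/2, u_n + (h/2)·k1); k3 = f(t_n + h/2, u_n + (h/2)·k2); k4 = f(t_n + h, u_n + h·k3); u_{n+1} = u_n + (h/6)·(k1 + 2k2 + 2k3 + k4).
t=0.000000, u=0.660000:
  k1 = f(0.000000, 0.660000) = 0.356400
  k2 = f(0.165000, 0.718806) = 0.552408
  k3 = f(0.165000, 0.751147) = 0.569872
  k4 = f(0.330000, 0.848058) = 0.781994
  u ← 0.660000 + (0.33/6)·(k1 + 2k2 + 2k3 + k4) = 0.846062
u(0.33) ≈ 0.8461

0.8461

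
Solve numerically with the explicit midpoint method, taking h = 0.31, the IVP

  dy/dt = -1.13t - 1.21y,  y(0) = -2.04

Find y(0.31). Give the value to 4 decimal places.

Midpoint: k1 = f(t_n, y_n); k2 = f(t_n + h/2, y_n + (h/2)·k1); y_{n+1} = y_n + h·k2.
t=0.000000, y=-2.040000:
  k1 = f(0.000000, -2.040000) = 2.468400
  k2 = f(0.155000, -1.657398) = 1.830302
  y ← -2.040000 + 0.31·1.830302 = -1.472607
y(0.31) ≈ -1.4726

-1.4726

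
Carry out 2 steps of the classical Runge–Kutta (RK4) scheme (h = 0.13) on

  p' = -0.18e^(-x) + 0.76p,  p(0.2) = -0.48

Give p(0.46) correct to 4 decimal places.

-0.6223

RK4: k1 = f(x_n, p_n); k2 = f(x_n + h/2, p_n + (h/2)·k1); k3 = f(x_n + h/2, p_n + (h/2)·k2); k4 = f(x_n + h, p_n + h·k3); p_{n+1} = p_n + (h/6)·(k1 + 2k2 + 2k3 + k4).
x=0.200000, p=-0.480000:
  k1 = f(0.200000, -0.480000) = -0.512172
  k2 = f(0.265000, -0.513291) = -0.528198
  k3 = f(0.265000, -0.514333) = -0.528990
  k4 = f(0.330000, -0.548769) = -0.546470
  p ← -0.480000 + (0.13/6)·(k1 + 2k2 + 2k3 + k4) = -0.548749
x=0.330000, p=-0.548749:
  k1 = f(0.330000, -0.548749) = -0.546455
  k2 = f(0.395000, -0.584268) = -0.565306
  k3 = f(0.395000, -0.585494) = -0.566238
  k4 = f(0.460000, -0.622360) = -0.586624
  p ← -0.548749 + (0.13/6)·(k1 + 2k2 + 2k3 + k4) = -0.622332
p(0.46) ≈ -0.6223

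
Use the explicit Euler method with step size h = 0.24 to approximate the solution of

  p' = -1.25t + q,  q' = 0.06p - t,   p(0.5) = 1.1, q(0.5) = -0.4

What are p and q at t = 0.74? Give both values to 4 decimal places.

Euler on (p,q): p_{n+1} = p_n + h·p', q_{n+1} = q_n + h·q'.
0.500000: (1.100000, -0.400000); f=(-1.025000, -0.434000) → (0.854000, -0.504160)
(p(0.74), q(0.74)) ≈ (0.8540, -0.5042)

0.8540, -0.5042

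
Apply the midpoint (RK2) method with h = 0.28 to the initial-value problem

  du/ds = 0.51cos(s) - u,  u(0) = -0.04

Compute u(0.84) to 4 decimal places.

0.2292

Midpoint: k1 = f(s_n, u_n); k2 = f(s_n + h/2, u_n + (h/2)·k1); u_{n+1} = u_n + h·k2.
s=0.000000, u=-0.040000:
  k1 = f(0.000000, -0.040000) = 0.550000
  k2 = f(0.140000, 0.037000) = 0.468010
  u ← -0.040000 + 0.28·0.468010 = 0.091043
s=0.280000, u=0.091043:
  k1 = f(0.280000, 0.091043) = 0.399095
  k2 = f(0.420000, 0.146916) = 0.318759
  u ← 0.091043 + 0.28·0.318759 = 0.180295
s=0.560000, u=0.180295:
  k1 = f(0.560000, 0.180295) = 0.251805
  k2 = f(0.700000, 0.215548) = 0.174521
  u ← 0.180295 + 0.28·0.174521 = 0.229161
u(0.84) ≈ 0.2292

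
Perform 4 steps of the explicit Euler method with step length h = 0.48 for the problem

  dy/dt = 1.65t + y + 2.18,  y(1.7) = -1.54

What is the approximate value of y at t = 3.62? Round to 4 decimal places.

Euler: y_{n+1} = y_n + h·f(t_n, y_n).
t=1.700000, y=-1.540000: f=3.445000 → y ← -1.540000 + 0.48·3.445000 = 0.113600
t=2.180000, y=0.113600: f=5.890600 → y ← 0.113600 + 0.48·5.890600 = 2.941088
t=2.660000, y=2.941088: f=9.510088 → y ← 2.941088 + 0.48·9.510088 = 7.505930
t=3.140000, y=7.505930: f=14.866930 → y ← 7.505930 + 0.48·14.866930 = 14.642057
y(3.62) ≈ 14.6421

14.6421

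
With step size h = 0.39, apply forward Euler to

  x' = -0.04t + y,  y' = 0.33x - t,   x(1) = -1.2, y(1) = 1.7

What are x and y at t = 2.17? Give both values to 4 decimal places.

Euler on (x,y): x_{n+1} = x_n + h·x', y_{n+1} = y_n + h·y'.
1.000000: (-1.200000, 1.700000); f=(1.660000, -1.396000) → (-0.552600, 1.155560)
1.390000: (-0.552600, 1.155560); f=(1.099960, -1.572358) → (-0.123616, 0.542340)
1.780000: (-0.123616, 0.542340); f=(0.471140, -1.820793) → (0.060129, -0.167769)
(x(2.17), y(2.17)) ≈ (0.0601, -0.1678)

0.0601, -0.1678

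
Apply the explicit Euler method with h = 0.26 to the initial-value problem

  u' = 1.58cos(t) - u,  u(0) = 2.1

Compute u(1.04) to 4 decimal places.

1.5694

Euler: u_{n+1} = u_n + h·f(t_n, u_n).
t=0.000000, u=2.100000: f=-0.520000 → u ← 2.100000 + 0.26·(-0.520000) = 1.964800
t=0.260000, u=1.964800: f=-0.437904 → u ← 1.964800 + 0.26·(-0.437904) = 1.850945
t=0.520000, u=1.850945: f=-0.479791 → u ← 1.850945 + 0.26·(-0.479791) = 1.726199
t=0.780000, u=1.726199: f=-0.602956 → u ← 1.726199 + 0.26·(-0.602956) = 1.569431
u(1.04) ≈ 1.5694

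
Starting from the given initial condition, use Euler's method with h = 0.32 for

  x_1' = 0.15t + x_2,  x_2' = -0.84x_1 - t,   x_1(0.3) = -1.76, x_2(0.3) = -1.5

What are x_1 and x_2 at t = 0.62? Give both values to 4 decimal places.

-2.2256, -1.1229

Euler on (x_1,x_2): x_1_{n+1} = x_1_n + h·x_1', x_2_{n+1} = x_2_n + h·x_2'.
0.300000: (-1.760000, -1.500000); f=(-1.455000, 1.178400) → (-2.225600, -1.122912)
(x_1(0.62), x_2(0.62)) ≈ (-2.2256, -1.1229)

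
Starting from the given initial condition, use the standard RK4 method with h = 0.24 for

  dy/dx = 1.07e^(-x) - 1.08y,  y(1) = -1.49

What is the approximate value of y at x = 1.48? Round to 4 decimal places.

-0.7726

RK4: k1 = f(x_n, y_n); k2 = f(x_n + h/2, y_n + (h/2)·k1); k3 = f(x_n + h/2, y_n + (h/2)·k2); k4 = f(x_n + h, y_n + h·k3); y_{n+1} = y_n + (h/6)·(k1 + 2k2 + 2k3 + k4).
x=1.000000, y=-1.490000:
  k1 = f(1.000000, -1.490000) = 2.002831
  k2 = f(1.120000, -1.249660) = 1.698752
  k3 = f(1.120000, -1.286150) = 1.738161
  k4 = f(1.240000, -1.072841) = 1.468310
  y ← -1.490000 + (0.24/6)·(k1 + 2k2 + 2k3 + k4) = -1.076201
x=1.240000, y=-1.076201:
  k1 = f(1.240000, -1.076201) = 1.471939
  k2 = f(1.360000, -0.899569) = 1.246161
  k3 = f(1.360000, -0.926662) = 1.275422
  k4 = f(1.480000, -0.770100) = 1.075280
  y ← -1.076201 + (0.24/6)·(k1 + 2k2 + 2k3 + k4) = -0.772586
y(1.48) ≈ -0.7726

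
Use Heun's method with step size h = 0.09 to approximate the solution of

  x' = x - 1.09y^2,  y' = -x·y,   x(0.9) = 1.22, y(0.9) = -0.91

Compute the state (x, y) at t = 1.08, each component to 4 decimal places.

Heun on (x,y): k1 = f(t_n, state_n); k2 = f(t_n + h, state_n + h·k1); state_{n+1} = state_n + (h/2)·(k1 + k2).
0.900000: (1.220000, -0.910000)
  k1 = (0.317371, 1.110200)
  predictor → (1.248563, -0.810082)
  k2 = (0.533270, 1.011439)
  → (1.258279, -0.814526)
0.990000: (1.258279, -0.814526)
  k1 = (0.535115, 1.024901)
  predictor → (1.306439, -0.722285)
  k2 = (0.737791, 0.943622)
  → (1.315560, -0.725943)
(x(1.08), y(1.08)) ≈ (1.3156, -0.7259)

1.3156, -0.7259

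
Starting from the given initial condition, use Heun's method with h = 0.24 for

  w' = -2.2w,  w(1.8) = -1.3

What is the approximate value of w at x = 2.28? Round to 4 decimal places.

Heun: k1 = f(x_n, w_n); k2 = f(x_n + h, w_n + h·k1); w_{n+1} = w_n + (h/2)·(k1 + k2).
x=1.800000, w=-1.300000:
  k1 = f(1.800000, -1.300000) = 2.860000
  k2 = f(2.040000, -0.613600) = 1.349920
  w ← -1.300000 + (0.24/2)·(2.860000 + 1.349920) = -0.794810
x=2.040000, w=-0.794810:
  k1 = f(2.040000, -0.794810) = 1.748581
  k2 = f(2.280000, -0.375150) = 0.825330
  w ← -0.794810 + (0.24/2)·(1.748581 + 0.825330) = -0.485940
w(2.28) ≈ -0.4859

-0.4859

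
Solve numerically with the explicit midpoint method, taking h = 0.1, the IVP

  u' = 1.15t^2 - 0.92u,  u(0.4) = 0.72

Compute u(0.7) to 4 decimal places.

0.6425

Midpoint: k1 = f(t_n, u_n); k2 = f(t_n + h/2, u_n + (h/2)·k1); u_{n+1} = u_n + h·k2.
t=0.400000, u=0.720000:
  k1 = f(0.400000, 0.720000) = -0.478400
  k2 = f(0.450000, 0.696080) = -0.407519
  u ← 0.720000 + 0.1·(-0.407519) = 0.679248
t=0.500000, u=0.679248:
  k1 = f(0.500000, 0.679248) = -0.337408
  k2 = f(0.550000, 0.662378) = -0.261513
  u ← 0.679248 + 0.1·(-0.261513) = 0.653097
t=0.600000, u=0.653097:
  k1 = f(0.600000, 0.653097) = -0.186849
  k2 = f(0.650000, 0.643754) = -0.106379
  u ← 0.653097 + 0.1·(-0.106379) = 0.642459
u(0.7) ≈ 0.6425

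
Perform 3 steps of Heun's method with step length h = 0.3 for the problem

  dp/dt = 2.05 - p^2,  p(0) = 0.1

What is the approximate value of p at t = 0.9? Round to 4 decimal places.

Heun: k1 = f(t_n, p_n); k2 = f(t_n + h, p_n + h·k1); p_{n+1} = p_n + (h/2)·(k1 + k2).
t=0.000000, p=0.100000:
  k1 = f(0.000000, 0.100000) = 2.040000
  k2 = f(0.300000, 0.712000) = 1.543056
  p ← 0.100000 + (0.3/2)·(2.040000 + 1.543056) = 0.637458
t=0.300000, p=0.637458:
  k1 = f(0.300000, 0.637458) = 1.643647
  k2 = f(0.600000, 1.130552) = 0.771851
  p ← 0.637458 + (0.3/2)·(1.643647 + 0.771851) = 0.999783
t=0.600000, p=0.999783:
  k1 = f(0.600000, 0.999783) = 1.050434
  k2 = f(0.900000, 1.314913) = 0.321003
  p ← 0.999783 + (0.3/2)·(1.050434 + 0.321003) = 1.205499
p(0.9) ≈ 1.2055

1.2055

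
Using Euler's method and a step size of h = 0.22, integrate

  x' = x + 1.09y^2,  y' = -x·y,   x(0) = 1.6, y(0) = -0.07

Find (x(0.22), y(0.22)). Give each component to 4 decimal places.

1.9532, -0.0454

Euler on (x,y): x_{n+1} = x_n + h·x', y_{n+1} = y_n + h·y'.
0.000000: (1.600000, -0.070000); f=(1.605341, 0.112000) → (1.953175, -0.045360)
(x(0.22), y(0.22)) ≈ (1.9532, -0.0454)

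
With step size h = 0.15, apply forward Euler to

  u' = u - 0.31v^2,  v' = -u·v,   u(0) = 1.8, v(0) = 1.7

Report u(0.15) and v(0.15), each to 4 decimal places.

Euler on (u,v): u_{n+1} = u_n + h·u', v_{n+1} = v_n + h·v'.
0.000000: (1.800000, 1.700000); f=(0.904100, -3.060000) → (1.935615, 1.241000)
(u(0.15), v(0.15)) ≈ (1.9356, 1.2410)

1.9356, 1.2410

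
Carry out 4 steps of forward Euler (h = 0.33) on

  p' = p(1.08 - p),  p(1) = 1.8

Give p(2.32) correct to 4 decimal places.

Euler: p_{n+1} = p_n + h·f(t_n, p_n).
t=1.000000, p=1.800000: f=-1.296000 → p ← 1.800000 + 0.33·(-1.296000) = 1.372320
t=1.330000, p=1.372320: f=-0.401157 → p ← 1.372320 + 0.33·(-0.401157) = 1.239938
t=1.660000, p=1.239938: f=-0.198314 → p ← 1.239938 + 0.33·(-0.198314) = 1.174495
t=1.990000, p=1.174495: f=-0.110984 → p ← 1.174495 + 0.33·(-0.110984) = 1.137870
p(2.32) ≈ 1.1379

1.1379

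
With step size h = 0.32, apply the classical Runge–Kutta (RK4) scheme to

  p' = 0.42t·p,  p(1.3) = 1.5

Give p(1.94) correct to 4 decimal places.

2.3185

RK4: k1 = f(t_n, p_n); k2 = f(t_n + h/2, p_n + (h/2)·k1); k3 = f(t_n + h/2, p_n + (h/2)·k2); k4 = f(t_n + h, p_n + h·k3); p_{n+1} = p_n + (h/6)·(k1 + 2k2 + 2k3 + k4).
t=1.300000, p=1.500000:
  k1 = f(1.300000, 1.500000) = 0.819000
  k2 = f(1.460000, 1.631040) = 1.000154
  k3 = f(1.460000, 1.660025) = 1.017927
  k4 = f(1.620000, 1.825737) = 1.242231
  p ← 1.500000 + (0.32/6)·(k1 + 2k2 + 2k3 + k4) = 1.825194
t=1.620000, p=1.825194:
  k1 = f(1.620000, 1.825194) = 1.241862
  k2 = f(1.780000, 2.023892) = 1.513062
  k3 = f(1.780000, 2.067284) = 1.545502
  k4 = f(1.940000, 2.319755) = 1.890136
  p ← 1.825194 + (0.32/6)·(k1 + 2k2 + 2k3 + k4) = 2.318481
p(1.94) ≈ 2.3185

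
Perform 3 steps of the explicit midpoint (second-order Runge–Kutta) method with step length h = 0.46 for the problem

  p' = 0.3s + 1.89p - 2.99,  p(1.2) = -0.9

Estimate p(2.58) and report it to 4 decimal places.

Midpoint: k1 = f(s_n, p_n); k2 = f(s_n + h/2, p_n + (h/2)·k1); p_{n+1} = p_n + h·k2.
s=1.200000, p=-0.900000:
  k1 = f(1.200000, -0.900000) = -4.331000
  k2 = f(1.430000, -1.896130) = -6.144686
  p ← -0.900000 + 0.46·(-6.144686) = -3.726555
s=1.660000, p=-3.726555:
  k1 = f(1.660000, -3.726555) = -9.535190
  k2 = f(1.890000, -5.919649) = -13.611137
  p ← -3.726555 + 0.46·(-13.611137) = -9.987678
s=2.120000, p=-9.987678:
  k1 = f(2.120000, -9.987678) = -21.230712
  k2 = f(2.350000, -14.870742) = -30.390703
  p ← -9.987678 + 0.46·(-30.390703) = -23.967401
p(2.58) ≈ -23.9674

-23.9674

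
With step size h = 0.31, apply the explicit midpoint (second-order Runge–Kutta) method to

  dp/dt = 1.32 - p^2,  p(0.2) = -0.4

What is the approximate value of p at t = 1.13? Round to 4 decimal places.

Midpoint: k1 = f(t_n, p_n); k2 = f(t_n + h/2, p_n + (h/2)·k1); p_{n+1} = p_n + h·k2.
t=0.200000, p=-0.400000:
  k1 = f(0.200000, -0.400000) = 1.160000
  k2 = f(0.355000, -0.220200) = 1.271512
  p ← -0.400000 + 0.31·1.271512 = -0.005831
t=0.510000, p=-0.005831:
  k1 = f(0.510000, -0.005831) = 1.319966
  k2 = f(0.665000, 0.198763) = 1.280493
  p ← -0.005831 + 0.31·1.280493 = 0.391122
t=0.820000, p=0.391122:
  k1 = f(0.820000, 0.391122) = 1.167024
  k2 = f(0.975000, 0.572010) = 0.992804
  p ← 0.391122 + 0.31·0.992804 = 0.698891
p(1.13) ≈ 0.6989

0.6989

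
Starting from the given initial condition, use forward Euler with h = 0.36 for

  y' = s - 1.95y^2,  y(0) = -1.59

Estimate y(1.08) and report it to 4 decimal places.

Euler: y_{n+1} = y_n + h·f(s_n, y_n).
s=0.000000, y=-1.590000: f=-4.929795 → y ← -1.590000 + 0.36·(-4.929795) = -3.364726
s=0.360000, y=-3.364726: f=-21.716696 → y ← -3.364726 + 0.36·(-21.716696) = -11.182737
s=0.720000, y=-11.182737: f=-243.134518 → y ← -11.182737 + 0.36·(-243.134518) = -98.711163
y(1.08) ≈ -98.7112

-98.7112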